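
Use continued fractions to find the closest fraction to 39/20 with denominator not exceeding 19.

37/19

Expand x = 39/20 as a continued fraction with the Euclidean algorithm:
  39 = 1*20 + 19, so a_0 = 1.
  20 = 1*19 + 1, so a_1 = 1.
  19 = 19*1 + 0, so a_2 = 19.
so x = [1; 1, 19].
Convergents (p_i = a_i*p_{i-1} + p_{i-2}, q_i = a_i*q_{i-1} + q_{i-2} with p_{-2}=0, p_{-1}=1, q_{-2}=1, q_{-1}=0), until the denominator exceeds 19:
  i=0: a_0=1, p_0 = 1*1 + 0 = 1, q_0 = 1*0 + 1 = 1.
  i=1: a_1=1, p_1 = 1*1 + 1 = 2, q_1 = 1*1 + 0 = 1.
  i=2: a_2=19, p_2 = 19*2 + 1 = 39, q_2 = 19*1 + 1 = 20.
q_2 = 20 > 19, so the last convergent with denominator <= 19 is p_1/q_1 = 2/1.
The closest fraction with denominator <= 19 is either p_1/q_1 or the intermediate fraction (k*p_1 + p_0)/(k*q_1 + q_0) with the largest k >= 1 whose denominator stays <= 19; these approach x as k grows, and every other convergent or intermediate fraction in range is farther away.
Largest k: floor((19 - q_0)/q_1) = floor((19 - 1)/1) = 18.
That gives (18*2 + 1)/(18*1 + 1) = 37/19.
Compare the errors: |x - 2/1| = |39*1 - 2*20|/(20*1) = 1/20, and |x - 37/19| = |39*19 - 37*20|/(20*19) = 1/380.
Cross-multiplying, 1*20 = 20 < 380 = 1*380, so 1/380 is smaller: the intermediate fraction 37/19 is closer to x than 2/1.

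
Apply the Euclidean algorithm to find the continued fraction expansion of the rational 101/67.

Run the Euclidean algorithm on 101 and 67; the successive quotients are the partial quotients a_0, a_1, ... (each step inverts the fractional part left over by the previous one):
  101 = 1*67 + 34, so a_0 = 1.
  67 = 1*34 + 33, so a_1 = 1.
  34 = 1*33 + 1, so a_2 = 1.
  33 = 33*1 + 0, so a_3 = 33.
The remainder reaches 0 after 4 divisions, so the expansion has 4 partial quotients, read off in order.

[1; 1, 1, 33]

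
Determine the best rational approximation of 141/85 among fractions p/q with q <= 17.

Expand x = 141/85 as a continued fraction with the Euclidean algorithm:
  141 = 1*85 + 56, so a_0 = 1.
  85 = 1*56 + 29, so a_1 = 1.
  56 = 1*29 + 27, so a_2 = 1.
  29 = 1*27 + 2, so a_3 = 1.
  27 = 13*2 + 1, so a_4 = 13.
  2 = 2*1 + 0, so a_5 = 2.
so x = [1; 1, 1, 1, 13, 2].
Convergents (p_i = a_i*p_{i-1} + p_{i-2}, q_i = a_i*q_{i-1} + q_{i-2} with p_{-2}=0, p_{-1}=1, q_{-2}=1, q_{-1}=0), until the denominator exceeds 17:
  i=0: a_0=1, p_0 = 1*1 + 0 = 1, q_0 = 1*0 + 1 = 1.
  i=1: a_1=1, p_1 = 1*1 + 1 = 2, q_1 = 1*1 + 0 = 1.
  i=2: a_2=1, p_2 = 1*2 + 1 = 3, q_2 = 1*1 + 1 = 2.
  i=3: a_3=1, p_3 = 1*3 + 2 = 5, q_3 = 1*2 + 1 = 3.
  i=4: a_4=13, p_4 = 13*5 + 3 = 68, q_4 = 13*3 + 2 = 41.
q_4 = 41 > 17, so the last convergent with denominator <= 17 is p_3/q_3 = 5/3.
The closest fraction with denominator <= 17 is either p_3/q_3 or the intermediate fraction (k*p_3 + p_2)/(k*q_3 + q_2) with the largest k >= 1 whose denominator stays <= 17; these approach x as k grows, and every other convergent or intermediate fraction in range is farther away.
Largest k: floor((17 - q_2)/q_3) = floor((17 - 2)/3) = 5.
That gives (5*5 + 3)/(5*3 + 2) = 28/17.
Compare the errors: |x - 5/3| = |141*3 - 5*85|/(85*3) = 2/255, and |x - 28/17| = |141*17 - 28*85|/(85*17) = 17/1445.
Cross-multiplying, 2*1445 = 2890 < 4335 = 17*255, so 2/255 is smaller: the convergent 5/3 is closer to x than 28/17.

5/3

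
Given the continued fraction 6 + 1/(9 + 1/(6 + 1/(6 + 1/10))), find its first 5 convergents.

Using the convergent recurrence p_i = a_i*p_{i-1} + p_{i-2}, q_i = a_i*q_{i-1} + q_{i-2} with p_{-2}=0, p_{-1}=1, q_{-2}=1, q_{-1}=0:
  i=0: a_0=6, p_0 = 6*1 + 0 = 6, q_0 = 6*0 + 1 = 1.
  i=1: a_1=9, p_1 = 9*6 + 1 = 55, q_1 = 9*1 + 0 = 9.
  i=2: a_2=6, p_2 = 6*55 + 6 = 336, q_2 = 6*9 + 1 = 55.
  i=3: a_3=6, p_3 = 6*336 + 55 = 2071, q_3 = 6*55 + 9 = 339.
  i=4: a_4=10, p_4 = 10*2071 + 336 = 21046, q_4 = 10*339 + 55 = 3445.

6/1, 55/9, 336/55, 2071/339, 21046/3445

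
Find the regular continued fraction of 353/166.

[2; 7, 1, 9, 2]

Run the Euclidean algorithm on 353 and 166; the successive quotients are the partial quotients a_0, a_1, ... (each step inverts the fractional part left over by the previous one):
  353 = 2*166 + 21, so a_0 = 2.
  166 = 7*21 + 19, so a_1 = 7.
  21 = 1*19 + 2, so a_2 = 1.
  19 = 9*2 + 1, so a_3 = 9.
  2 = 2*1 + 0, so a_4 = 2.
The remainder reaches 0 after 5 divisions, so the expansion has 5 partial quotients, read off in order.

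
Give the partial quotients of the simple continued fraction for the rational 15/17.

[0; 1, 7, 2]

Run the Euclidean algorithm on 15 and 17; the successive quotients are the partial quotients a_0, a_1, ... (each step inverts the fractional part left over by the previous one):
  15 = 0*17 + 15, so a_0 = 0.
  17 = 1*15 + 2, so a_1 = 1.
  15 = 7*2 + 1, so a_2 = 7.
  2 = 2*1 + 0, so a_3 = 2.
The remainder reaches 0 after 4 divisions, so the expansion has 4 partial quotients, read off in order.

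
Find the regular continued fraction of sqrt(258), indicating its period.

[16; (16, 32)]

Write x_i = (sqrt(258) + m_i)/d_i with (m_0, d_0) = (0, 1). a_0 = floor(sqrt(258)) = 16, since 16^2 = 256 <= 258 < 289 = 17^2.
Iterate m_{i+1} = d_i*a_i - m_i, d_{i+1} = (258 - m_{i+1}^2)/d_i, a_{i+1} = floor((a_0 + m_{i+1})/d_{i+1}):
  m_1 = 1*16 - 0 = 16, d_1 = (258 - 16^2)/1 = 2/1 = 2, a_1 = floor((16 + 16)/2) = 16.
  m_2 = 2*16 - 16 = 16, d_2 = (258 - 16^2)/2 = 2/2 = 1, a_2 = floor((16 + 16)/1) = 32.
  m_3 = 1*32 - 16 = 16, d_3 = (258 - 16^2)/1 = 2/1 = 2: (m_3, d_3) = (m_1, d_1) = (16, 2), so from here the quotients repeat a_1, a_2; the period length is 2.
Hence the expansion of sqrt(258) is a_0 = 16 followed by the repeating block 16, 32 (period 2).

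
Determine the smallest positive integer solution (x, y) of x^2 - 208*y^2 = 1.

First expand sqrt(208) as a continued fraction. With x_i = (sqrt(208) + m_i)/d_i and (m_0, d_0) = (0, 1): a_0 = floor(sqrt(208)) = 14, since 14^2 = 196 <= 208 < 225 = 15^2.
Iterate m_{i+1} = d_i*a_i - m_i, d_{i+1} = (208 - m_{i+1}^2)/d_i, a_{i+1} = floor((a_0 + m_{i+1})/d_{i+1}):
  m_1 = 1*14 - 0 = 14, d_1 = (208 - 14^2)/1 = 12/1 = 12, a_1 = floor((14 + 14)/12) = 2.
  m_2 = 12*2 - 14 = 10, d_2 = (208 - 10^2)/12 = 108/12 = 9, a_2 = floor((14 + 10)/9) = 2.
  m_3 = 9*2 - 10 = 8, d_3 = (208 - 8^2)/9 = 144/9 = 16, a_3 = floor((14 + 8)/16) = 1.
  m_4 = 16*1 - 8 = 8, d_4 = (208 - 8^2)/16 = 144/16 = 9, a_4 = floor((14 + 8)/9) = 2.
  m_5 = 9*2 - 8 = 10, d_5 = (208 - 10^2)/9 = 108/9 = 12, a_5 = floor((14 + 10)/12) = 2.
  m_6 = 12*2 - 10 = 14, d_6 = (208 - 14^2)/12 = 12/12 = 1, a_6 = floor((14 + 14)/1) = 28.
  m_7 = 1*28 - 14 = 14, d_7 = (208 - 14^2)/1 = 12/1 = 12: (m_7, d_7) = (m_1, d_1) = (14, 12), so from here the quotients repeat a_1, ..., a_6; the period length is 6.
So sqrt(208) = [14; (2, 2, 1, 2, 2, 28)] with period length k = 6.
k is even, so the fundamental solution of x^2 - 208y^2 = 1 is (p_{k-1}, q_{k-1}) = (p_5, q_5); compute convergents through index 5.
Convergents (p_i = a_i*p_{i-1} + p_{i-2}, q_i = a_i*q_{i-1} + q_{i-2} with p_{-2}=0, p_{-1}=1, q_{-2}=1, q_{-1}=0):
  i=0: a_0=14, p_0 = 14*1 + 0 = 14, q_0 = 14*0 + 1 = 1.
  i=1: a_1=2, p_1 = 2*14 + 1 = 29, q_1 = 2*1 + 0 = 2.
  i=2: a_2=2, p_2 = 2*29 + 14 = 72, q_2 = 2*2 + 1 = 5.
  i=3: a_3=1, p_3 = 1*72 + 29 = 101, q_3 = 1*5 + 2 = 7.
  i=4: a_4=2, p_4 = 2*101 + 72 = 274, q_4 = 2*7 + 5 = 19.
  i=5: a_5=2, p_5 = 2*274 + 101 = 649, q_5 = 2*19 + 7 = 45.
Check: 649^2 - 208*45^2 = 421201 - 421200 = 1, so (x, y) = (649, 45) solves the equation, and by the theorem it is the least positive solution.

(x, y) = (649, 45)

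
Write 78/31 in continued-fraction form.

Run the Euclidean algorithm on 78 and 31; the successive quotients are the partial quotients a_0, a_1, ... (each step inverts the fractional part left over by the previous one):
  78 = 2*31 + 16, so a_0 = 2.
  31 = 1*16 + 15, so a_1 = 1.
  16 = 1*15 + 1, so a_2 = 1.
  15 = 15*1 + 0, so a_3 = 15.
The remainder reaches 0 after 4 divisions, so the expansion has 4 partial quotients, read off in order.

[2; 1, 1, 15]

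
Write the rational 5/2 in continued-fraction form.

Run the Euclidean algorithm on 5 and 2; the successive quotients are the partial quotients a_0, a_1, ... (each step inverts the fractional part left over by the previous one):
  5 = 2*2 + 1, so a_0 = 2.
  2 = 2*1 + 0, so a_1 = 2.
The remainder reaches 0 after 2 divisions, so the expansion has 2 partial quotients, read off in order.

[2; 2]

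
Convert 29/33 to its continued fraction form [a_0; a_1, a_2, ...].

[0; 1, 7, 4]

Run the Euclidean algorithm on 29 and 33; the successive quotients are the partial quotients a_0, a_1, ... (each step inverts the fractional part left over by the previous one):
  29 = 0*33 + 29, so a_0 = 0.
  33 = 1*29 + 4, so a_1 = 1.
  29 = 7*4 + 1, so a_2 = 7.
  4 = 4*1 + 0, so a_3 = 4.
The remainder reaches 0 after 4 divisions, so the expansion has 4 partial quotients, read off in order.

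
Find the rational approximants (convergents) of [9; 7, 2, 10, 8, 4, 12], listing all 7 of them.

Using the convergent recurrence p_i = a_i*p_{i-1} + p_{i-2}, q_i = a_i*q_{i-1} + q_{i-2} with p_{-2}=0, p_{-1}=1, q_{-2}=1, q_{-1}=0:
  i=0: a_0=9, p_0 = 9*1 + 0 = 9, q_0 = 9*0 + 1 = 1.
  i=1: a_1=7, p_1 = 7*9 + 1 = 64, q_1 = 7*1 + 0 = 7.
  i=2: a_2=2, p_2 = 2*64 + 9 = 137, q_2 = 2*7 + 1 = 15.
  i=3: a_3=10, p_3 = 10*137 + 64 = 1434, q_3 = 10*15 + 7 = 157.
  i=4: a_4=8, p_4 = 8*1434 + 137 = 11609, q_4 = 8*157 + 15 = 1271.
  i=5: a_5=4, p_5 = 4*11609 + 1434 = 47870, q_5 = 4*1271 + 157 = 5241.
  i=6: a_6=12, p_6 = 12*47870 + 11609 = 586049, q_6 = 12*5241 + 1271 = 64163.

9/1, 64/7, 137/15, 1434/157, 11609/1271, 47870/5241, 586049/64163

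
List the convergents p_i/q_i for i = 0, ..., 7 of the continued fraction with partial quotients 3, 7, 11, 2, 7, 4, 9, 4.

3/1, 22/7, 245/78, 512/163, 3829/1219, 15828/5039, 146281/46570, 600952/191319

Using the convergent recurrence p_i = a_i*p_{i-1} + p_{i-2}, q_i = a_i*q_{i-1} + q_{i-2} with p_{-2}=0, p_{-1}=1, q_{-2}=1, q_{-1}=0:
  i=0: a_0=3, p_0 = 3*1 + 0 = 3, q_0 = 3*0 + 1 = 1.
  i=1: a_1=7, p_1 = 7*3 + 1 = 22, q_1 = 7*1 + 0 = 7.
  i=2: a_2=11, p_2 = 11*22 + 3 = 245, q_2 = 11*7 + 1 = 78.
  i=3: a_3=2, p_3 = 2*245 + 22 = 512, q_3 = 2*78 + 7 = 163.
  i=4: a_4=7, p_4 = 7*512 + 245 = 3829, q_4 = 7*163 + 78 = 1219.
  i=5: a_5=4, p_5 = 4*3829 + 512 = 15828, q_5 = 4*1219 + 163 = 5039.
  i=6: a_6=9, p_6 = 9*15828 + 3829 = 146281, q_6 = 9*5039 + 1219 = 46570.
  i=7: a_7=4, p_7 = 4*146281 + 15828 = 600952, q_7 = 4*46570 + 5039 = 191319.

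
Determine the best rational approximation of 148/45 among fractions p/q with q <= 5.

13/4

Expand x = 148/45 as a continued fraction with the Euclidean algorithm:
  148 = 3*45 + 13, so a_0 = 3.
  45 = 3*13 + 6, so a_1 = 3.
  13 = 2*6 + 1, so a_2 = 2.
  6 = 6*1 + 0, so a_3 = 6.
so x = [3; 3, 2, 6].
Convergents (p_i = a_i*p_{i-1} + p_{i-2}, q_i = a_i*q_{i-1} + q_{i-2} with p_{-2}=0, p_{-1}=1, q_{-2}=1, q_{-1}=0), until the denominator exceeds 5:
  i=0: a_0=3, p_0 = 3*1 + 0 = 3, q_0 = 3*0 + 1 = 1.
  i=1: a_1=3, p_1 = 3*3 + 1 = 10, q_1 = 3*1 + 0 = 3.
  i=2: a_2=2, p_2 = 2*10 + 3 = 23, q_2 = 2*3 + 1 = 7.
q_2 = 7 > 5, so the last convergent with denominator <= 5 is p_1/q_1 = 10/3.
The closest fraction with denominator <= 5 is either p_1/q_1 or the intermediate fraction (k*p_1 + p_0)/(k*q_1 + q_0) with the largest k >= 1 whose denominator stays <= 5; these approach x as k grows, and every other convergent or intermediate fraction in range is farther away.
Largest k: floor((5 - q_0)/q_1) = floor((5 - 1)/3) = 1.
That gives (1*10 + 3)/(1*3 + 1) = 13/4.
Compare the errors: |x - 10/3| = |148*3 - 10*45|/(45*3) = 6/135, and |x - 13/4| = |148*4 - 13*45|/(45*4) = 7/180.
Cross-multiplying, 7*135 = 945 < 1080 = 6*180, so 7/180 is smaller: the intermediate fraction 13/4 is closer to x than 10/3.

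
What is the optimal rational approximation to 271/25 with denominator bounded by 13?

Expand x = 271/25 as a continued fraction with the Euclidean algorithm:
  271 = 10*25 + 21, so a_0 = 10.
  25 = 1*21 + 4, so a_1 = 1.
  21 = 5*4 + 1, so a_2 = 5.
  4 = 4*1 + 0, so a_3 = 4.
so x = [10; 1, 5, 4].
Convergents (p_i = a_i*p_{i-1} + p_{i-2}, q_i = a_i*q_{i-1} + q_{i-2} with p_{-2}=0, p_{-1}=1, q_{-2}=1, q_{-1}=0), until the denominator exceeds 13:
  i=0: a_0=10, p_0 = 10*1 + 0 = 10, q_0 = 10*0 + 1 = 1.
  i=1: a_1=1, p_1 = 1*10 + 1 = 11, q_1 = 1*1 + 0 = 1.
  i=2: a_2=5, p_2 = 5*11 + 10 = 65, q_2 = 5*1 + 1 = 6.
  i=3: a_3=4, p_3 = 4*65 + 11 = 271, q_3 = 4*6 + 1 = 25.
q_3 = 25 > 13, so the last convergent with denominator <= 13 is p_2/q_2 = 65/6.
The closest fraction with denominator <= 13 is either p_2/q_2 or the intermediate fraction (k*p_2 + p_1)/(k*q_2 + q_1) with the largest k >= 1 whose denominator stays <= 13; these approach x as k grows, and every other convergent or intermediate fraction in range is farther away.
Largest k: floor((13 - q_1)/q_2) = floor((13 - 1)/6) = 2.
That gives (2*65 + 11)/(2*6 + 1) = 141/13.
Compare the errors: |x - 65/6| = |271*6 - 65*25|/(25*6) = 1/150, and |x - 141/13| = |271*13 - 141*25|/(25*13) = 2/325.
Cross-multiplying, 2*150 = 300 < 325 = 1*325, so 2/325 is smaller: the intermediate fraction 141/13 is closer to x than 65/6.

141/13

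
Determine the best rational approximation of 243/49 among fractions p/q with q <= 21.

104/21

Expand x = 243/49 as a continued fraction with the Euclidean algorithm:
  243 = 4*49 + 47, so a_0 = 4.
  49 = 1*47 + 2, so a_1 = 1.
  47 = 23*2 + 1, so a_2 = 23.
  2 = 2*1 + 0, so a_3 = 2.
so x = [4; 1, 23, 2].
Convergents (p_i = a_i*p_{i-1} + p_{i-2}, q_i = a_i*q_{i-1} + q_{i-2} with p_{-2}=0, p_{-1}=1, q_{-2}=1, q_{-1}=0), until the denominator exceeds 21:
  i=0: a_0=4, p_0 = 4*1 + 0 = 4, q_0 = 4*0 + 1 = 1.
  i=1: a_1=1, p_1 = 1*4 + 1 = 5, q_1 = 1*1 + 0 = 1.
  i=2: a_2=23, p_2 = 23*5 + 4 = 119, q_2 = 23*1 + 1 = 24.
q_2 = 24 > 21, so the last convergent with denominator <= 21 is p_1/q_1 = 5/1.
The closest fraction with denominator <= 21 is either p_1/q_1 or the intermediate fraction (k*p_1 + p_0)/(k*q_1 + q_0) with the largest k >= 1 whose denominator stays <= 21; these approach x as k grows, and every other convergent or intermediate fraction in range is farther away.
Largest k: floor((21 - q_0)/q_1) = floor((21 - 1)/1) = 20.
That gives (20*5 + 4)/(20*1 + 1) = 104/21.
Compare the errors: |x - 5/1| = |243*1 - 5*49|/(49*1) = 2/49, and |x - 104/21| = |243*21 - 104*49|/(49*21) = 7/1029.
Cross-multiplying, 7*49 = 343 < 2058 = 2*1029, so 7/1029 is smaller: the intermediate fraction 104/21 is closer to x than 5/1.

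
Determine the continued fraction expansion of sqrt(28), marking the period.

[5; (3, 2, 3, 10)]

Write x_i = (sqrt(28) + m_i)/d_i with (m_0, d_0) = (0, 1). a_0 = floor(sqrt(28)) = 5, since 5^2 = 25 <= 28 < 36 = 6^2.
Iterate m_{i+1} = d_i*a_i - m_i, d_{i+1} = (28 - m_{i+1}^2)/d_i, a_{i+1} = floor((a_0 + m_{i+1})/d_{i+1}):
  m_1 = 1*5 - 0 = 5, d_1 = (28 - 5^2)/1 = 3/1 = 3, a_1 = floor((5 + 5)/3) = 3.
  m_2 = 3*3 - 5 = 4, d_2 = (28 - 4^2)/3 = 12/3 = 4, a_2 = floor((5 + 4)/4) = 2.
  m_3 = 4*2 - 4 = 4, d_3 = (28 - 4^2)/4 = 12/4 = 3, a_3 = floor((5 + 4)/3) = 3.
  m_4 = 3*3 - 4 = 5, d_4 = (28 - 5^2)/3 = 3/3 = 1, a_4 = floor((5 + 5)/1) = 10.
  m_5 = 1*10 - 5 = 5, d_5 = (28 - 5^2)/1 = 3/1 = 3: (m_5, d_5) = (m_1, d_1) = (5, 3), so from here the quotients repeat a_1, ..., a_4; the period length is 4.
Hence the expansion of sqrt(28) is a_0 = 5 followed by the repeating block 3, 2, 3, 10 (period 4).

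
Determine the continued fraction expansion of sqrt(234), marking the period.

[15; (3, 2, 1, 2, 1, 2, 3, 30)]

Write x_i = (sqrt(234) + m_i)/d_i with (m_0, d_0) = (0, 1). a_0 = floor(sqrt(234)) = 15, since 15^2 = 225 <= 234 < 256 = 16^2.
Iterate m_{i+1} = d_i*a_i - m_i, d_{i+1} = (234 - m_{i+1}^2)/d_i, a_{i+1} = floor((a_0 + m_{i+1})/d_{i+1}):
  m_1 = 1*15 - 0 = 15, d_1 = (234 - 15^2)/1 = 9/1 = 9, a_1 = floor((15 + 15)/9) = 3.
  m_2 = 9*3 - 15 = 12, d_2 = (234 - 12^2)/9 = 90/9 = 10, a_2 = floor((15 + 12)/10) = 2.
  m_3 = 10*2 - 12 = 8, d_3 = (234 - 8^2)/10 = 170/10 = 17, a_3 = floor((15 + 8)/17) = 1.
  m_4 = 17*1 - 8 = 9, d_4 = (234 - 9^2)/17 = 153/17 = 9, a_4 = floor((15 + 9)/9) = 2.
  m_5 = 9*2 - 9 = 9, d_5 = (234 - 9^2)/9 = 153/9 = 17, a_5 = floor((15 + 9)/17) = 1.
  m_6 = 17*1 - 9 = 8, d_6 = (234 - 8^2)/17 = 170/17 = 10, a_6 = floor((15 + 8)/10) = 2.
  m_7 = 10*2 - 8 = 12, d_7 = (234 - 12^2)/10 = 90/10 = 9, a_7 = floor((15 + 12)/9) = 3.
  m_8 = 9*3 - 12 = 15, d_8 = (234 - 15^2)/9 = 9/9 = 1, a_8 = floor((15 + 15)/1) = 30.
  m_9 = 1*30 - 15 = 15, d_9 = (234 - 15^2)/1 = 9/1 = 9: (m_9, d_9) = (m_1, d_1) = (15, 9), so from here the quotients repeat a_1, ..., a_8; the period length is 8.
Hence the expansion of sqrt(234) is a_0 = 15 followed by the repeating block 3, 2, 1, 2, 1, 2, 3, 30 (period 8).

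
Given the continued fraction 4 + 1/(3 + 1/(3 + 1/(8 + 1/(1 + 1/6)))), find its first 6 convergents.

Using the convergent recurrence p_i = a_i*p_{i-1} + p_{i-2}, q_i = a_i*q_{i-1} + q_{i-2} with p_{-2}=0, p_{-1}=1, q_{-2}=1, q_{-1}=0:
  i=0: a_0=4, p_0 = 4*1 + 0 = 4, q_0 = 4*0 + 1 = 1.
  i=1: a_1=3, p_1 = 3*4 + 1 = 13, q_1 = 3*1 + 0 = 3.
  i=2: a_2=3, p_2 = 3*13 + 4 = 43, q_2 = 3*3 + 1 = 10.
  i=3: a_3=8, p_3 = 8*43 + 13 = 357, q_3 = 8*10 + 3 = 83.
  i=4: a_4=1, p_4 = 1*357 + 43 = 400, q_4 = 1*83 + 10 = 93.
  i=5: a_5=6, p_5 = 6*400 + 357 = 2757, q_5 = 6*93 + 83 = 641.

4/1, 13/3, 43/10, 357/83, 400/93, 2757/641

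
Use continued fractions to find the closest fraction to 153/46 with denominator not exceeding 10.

10/3

Expand x = 153/46 as a continued fraction with the Euclidean algorithm:
  153 = 3*46 + 15, so a_0 = 3.
  46 = 3*15 + 1, so a_1 = 3.
  15 = 15*1 + 0, so a_2 = 15.
so x = [3; 3, 15].
Convergents (p_i = a_i*p_{i-1} + p_{i-2}, q_i = a_i*q_{i-1} + q_{i-2} with p_{-2}=0, p_{-1}=1, q_{-2}=1, q_{-1}=0), until the denominator exceeds 10:
  i=0: a_0=3, p_0 = 3*1 + 0 = 3, q_0 = 3*0 + 1 = 1.
  i=1: a_1=3, p_1 = 3*3 + 1 = 10, q_1 = 3*1 + 0 = 3.
  i=2: a_2=15, p_2 = 15*10 + 3 = 153, q_2 = 15*3 + 1 = 46.
q_2 = 46 > 10, so the last convergent with denominator <= 10 is p_1/q_1 = 10/3.
The closest fraction with denominator <= 10 is either p_1/q_1 or the intermediate fraction (k*p_1 + p_0)/(k*q_1 + q_0) with the largest k >= 1 whose denominator stays <= 10; these approach x as k grows, and every other convergent or intermediate fraction in range is farther away.
Largest k: floor((10 - q_0)/q_1) = floor((10 - 1)/3) = 3.
That gives (3*10 + 3)/(3*3 + 1) = 33/10.
Compare the errors: |x - 10/3| = |153*3 - 10*46|/(46*3) = 1/138, and |x - 33/10| = |153*10 - 33*46|/(46*10) = 12/460.
Cross-multiplying, 1*460 = 460 < 1656 = 12*138, so 1/138 is smaller: the convergent 10/3 is closer to x than 33/10.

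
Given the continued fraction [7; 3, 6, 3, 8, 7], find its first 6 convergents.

Using the convergent recurrence p_i = a_i*p_{i-1} + p_{i-2}, q_i = a_i*q_{i-1} + q_{i-2} with p_{-2}=0, p_{-1}=1, q_{-2}=1, q_{-1}=0:
  i=0: a_0=7, p_0 = 7*1 + 0 = 7, q_0 = 7*0 + 1 = 1.
  i=1: a_1=3, p_1 = 3*7 + 1 = 22, q_1 = 3*1 + 0 = 3.
  i=2: a_2=6, p_2 = 6*22 + 7 = 139, q_2 = 6*3 + 1 = 19.
  i=3: a_3=3, p_3 = 3*139 + 22 = 439, q_3 = 3*19 + 3 = 60.
  i=4: a_4=8, p_4 = 8*439 + 139 = 3651, q_4 = 8*60 + 19 = 499.
  i=5: a_5=7, p_5 = 7*3651 + 439 = 25996, q_5 = 7*499 + 60 = 3553.

7/1, 22/3, 139/19, 439/60, 3651/499, 25996/3553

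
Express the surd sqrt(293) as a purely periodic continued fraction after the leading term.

Write x_i = (sqrt(293) + m_i)/d_i with (m_0, d_0) = (0, 1). a_0 = floor(sqrt(293)) = 17, since 17^2 = 289 <= 293 < 324 = 18^2.
Iterate m_{i+1} = d_i*a_i - m_i, d_{i+1} = (293 - m_{i+1}^2)/d_i, a_{i+1} = floor((a_0 + m_{i+1})/d_{i+1}):
  m_1 = 1*17 - 0 = 17, d_1 = (293 - 17^2)/1 = 4/1 = 4, a_1 = floor((17 + 17)/4) = 8.
  m_2 = 4*8 - 17 = 15, d_2 = (293 - 15^2)/4 = 68/4 = 17, a_2 = floor((17 + 15)/17) = 1.
  m_3 = 17*1 - 15 = 2, d_3 = (293 - 2^2)/17 = 289/17 = 17, a_3 = floor((17 + 2)/17) = 1.
  m_4 = 17*1 - 2 = 15, d_4 = (293 - 15^2)/17 = 68/17 = 4, a_4 = floor((17 + 15)/4) = 8.
  m_5 = 4*8 - 15 = 17, d_5 = (293 - 17^2)/4 = 4/4 = 1, a_5 = floor((17 + 17)/1) = 34.
  m_6 = 1*34 - 17 = 17, d_6 = (293 - 17^2)/1 = 4/1 = 4: (m_6, d_6) = (m_1, d_1) = (17, 4), so from here the quotients repeat a_1, ..., a_5; the period length is 5.
Hence the expansion of sqrt(293) is a_0 = 17 followed by the repeating block 8, 1, 1, 8, 34 (period 5).

[17; (8, 1, 1, 8, 34)]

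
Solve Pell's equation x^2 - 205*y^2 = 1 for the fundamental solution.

First expand sqrt(205) as a continued fraction. With x_i = (sqrt(205) + m_i)/d_i and (m_0, d_0) = (0, 1): a_0 = floor(sqrt(205)) = 14, since 14^2 = 196 <= 205 < 225 = 15^2.
Iterate m_{i+1} = d_i*a_i - m_i, d_{i+1} = (205 - m_{i+1}^2)/d_i, a_{i+1} = floor((a_0 + m_{i+1})/d_{i+1}):
  m_1 = 1*14 - 0 = 14, d_1 = (205 - 14^2)/1 = 9/1 = 9, a_1 = floor((14 + 14)/9) = 3.
  m_2 = 9*3 - 14 = 13, d_2 = (205 - 13^2)/9 = 36/9 = 4, a_2 = floor((14 + 13)/4) = 6.
  m_3 = 4*6 - 13 = 11, d_3 = (205 - 11^2)/4 = 84/4 = 21, a_3 = floor((14 + 11)/21) = 1.
  m_4 = 21*1 - 11 = 10, d_4 = (205 - 10^2)/21 = 105/21 = 5, a_4 = floor((14 + 10)/5) = 4.
  m_5 = 5*4 - 10 = 10, d_5 = (205 - 10^2)/5 = 105/5 = 21, a_5 = floor((14 + 10)/21) = 1.
  m_6 = 21*1 - 10 = 11, d_6 = (205 - 11^2)/21 = 84/21 = 4, a_6 = floor((14 + 11)/4) = 6.
  m_7 = 4*6 - 11 = 13, d_7 = (205 - 13^2)/4 = 36/4 = 9, a_7 = floor((14 + 13)/9) = 3.
  m_8 = 9*3 - 13 = 14, d_8 = (205 - 14^2)/9 = 9/9 = 1, a_8 = floor((14 + 14)/1) = 28.
  m_9 = 1*28 - 14 = 14, d_9 = (205 - 14^2)/1 = 9/1 = 9: (m_9, d_9) = (m_1, d_1) = (14, 9), so from here the quotients repeat a_1, ..., a_8; the period length is 8.
So sqrt(205) = [14; (3, 6, 1, 4, 1, 6, 3, 28)] with period length k = 8.
k is even, so the fundamental solution of x^2 - 205y^2 = 1 is (p_{k-1}, q_{k-1}) = (p_7, q_7); compute convergents through index 7.
Convergents (p_i = a_i*p_{i-1} + p_{i-2}, q_i = a_i*q_{i-1} + q_{i-2} with p_{-2}=0, p_{-1}=1, q_{-2}=1, q_{-1}=0):
  i=0: a_0=14, p_0 = 14*1 + 0 = 14, q_0 = 14*0 + 1 = 1.
  i=1: a_1=3, p_1 = 3*14 + 1 = 43, q_1 = 3*1 + 0 = 3.
  i=2: a_2=6, p_2 = 6*43 + 14 = 272, q_2 = 6*3 + 1 = 19.
  i=3: a_3=1, p_3 = 1*272 + 43 = 315, q_3 = 1*19 + 3 = 22.
  i=4: a_4=4, p_4 = 4*315 + 272 = 1532, q_4 = 4*22 + 19 = 107.
  i=5: a_5=1, p_5 = 1*1532 + 315 = 1847, q_5 = 1*107 + 22 = 129.
  i=6: a_6=6, p_6 = 6*1847 + 1532 = 12614, q_6 = 6*129 + 107 = 881.
  i=7: a_7=3, p_7 = 3*12614 + 1847 = 39689, q_7 = 3*881 + 129 = 2772.
Check: 39689^2 - 205*2772^2 = 1575216721 - 1575216720 = 1, so (x, y) = (39689, 2772) solves the equation, and by the theorem it is the least positive solution.

(x, y) = (39689, 2772)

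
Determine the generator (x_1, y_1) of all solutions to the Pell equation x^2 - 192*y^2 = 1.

First expand sqrt(192) as a continued fraction. With x_i = (sqrt(192) + m_i)/d_i and (m_0, d_0) = (0, 1): a_0 = floor(sqrt(192)) = 13, since 13^2 = 169 <= 192 < 196 = 14^2.
Iterate m_{i+1} = d_i*a_i - m_i, d_{i+1} = (192 - m_{i+1}^2)/d_i, a_{i+1} = floor((a_0 + m_{i+1})/d_{i+1}):
  m_1 = 1*13 - 0 = 13, d_1 = (192 - 13^2)/1 = 23/1 = 23, a_1 = floor((13 + 13)/23) = 1.
  m_2 = 23*1 - 13 = 10, d_2 = (192 - 10^2)/23 = 92/23 = 4, a_2 = floor((13 + 10)/4) = 5.
  m_3 = 4*5 - 10 = 10, d_3 = (192 - 10^2)/4 = 92/4 = 23, a_3 = floor((13 + 10)/23) = 1.
  m_4 = 23*1 - 10 = 13, d_4 = (192 - 13^2)/23 = 23/23 = 1, a_4 = floor((13 + 13)/1) = 26.
  m_5 = 1*26 - 13 = 13, d_5 = (192 - 13^2)/1 = 23/1 = 23: (m_5, d_5) = (m_1, d_1) = (13, 23), so from here the quotients repeat a_1, ..., a_4; the period length is 4.
So sqrt(192) = [13; (1, 5, 1, 26)] with period length k = 4.
k is even, so the fundamental solution of x^2 - 192y^2 = 1 is (p_{k-1}, q_{k-1}) = (p_3, q_3); compute convergents through index 3.
Convergents (p_i = a_i*p_{i-1} + p_{i-2}, q_i = a_i*q_{i-1} + q_{i-2} with p_{-2}=0, p_{-1}=1, q_{-2}=1, q_{-1}=0):
  i=0: a_0=13, p_0 = 13*1 + 0 = 13, q_0 = 13*0 + 1 = 1.
  i=1: a_1=1, p_1 = 1*13 + 1 = 14, q_1 = 1*1 + 0 = 1.
  i=2: a_2=5, p_2 = 5*14 + 13 = 83, q_2 = 5*1 + 1 = 6.
  i=3: a_3=1, p_3 = 1*83 + 14 = 97, q_3 = 1*6 + 1 = 7.
Check: 97^2 - 192*7^2 = 9409 - 9408 = 1, so (x, y) = (97, 7) solves the equation, and by the theorem it is the least positive solution.

(x, y) = (97, 7)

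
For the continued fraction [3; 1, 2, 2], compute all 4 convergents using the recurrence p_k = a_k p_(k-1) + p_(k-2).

3/1, 4/1, 11/3, 26/7

Using the convergent recurrence p_i = a_i*p_{i-1} + p_{i-2}, q_i = a_i*q_{i-1} + q_{i-2} with p_{-2}=0, p_{-1}=1, q_{-2}=1, q_{-1}=0:
  i=0: a_0=3, p_0 = 3*1 + 0 = 3, q_0 = 3*0 + 1 = 1.
  i=1: a_1=1, p_1 = 1*3 + 1 = 4, q_1 = 1*1 + 0 = 1.
  i=2: a_2=2, p_2 = 2*4 + 3 = 11, q_2 = 2*1 + 1 = 3.
  i=3: a_3=2, p_3 = 2*11 + 4 = 26, q_3 = 2*3 + 1 = 7.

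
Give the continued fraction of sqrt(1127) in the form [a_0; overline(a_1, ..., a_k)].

Write x_i = (sqrt(1127) + m_i)/d_i with (m_0, d_0) = (0, 1). a_0 = floor(sqrt(1127)) = 33, since 33^2 = 1089 <= 1127 < 1156 = 34^2.
Iterate m_{i+1} = d_i*a_i - m_i, d_{i+1} = (1127 - m_{i+1}^2)/d_i, a_{i+1} = floor((a_0 + m_{i+1})/d_{i+1}):
  m_1 = 1*33 - 0 = 33, d_1 = (1127 - 33^2)/1 = 38/1 = 38, a_1 = floor((33 + 33)/38) = 1.
  m_2 = 38*1 - 33 = 5, d_2 = (1127 - 5^2)/38 = 1102/38 = 29, a_2 = floor((33 + 5)/29) = 1.
  m_3 = 29*1 - 5 = 24, d_3 = (1127 - 24^2)/29 = 551/29 = 19, a_3 = floor((33 + 24)/19) = 3.
  m_4 = 19*3 - 24 = 33, d_4 = (1127 - 33^2)/19 = 38/19 = 2, a_4 = floor((33 + 33)/2) = 33.
  m_5 = 2*33 - 33 = 33, d_5 = (1127 - 33^2)/2 = 38/2 = 19, a_5 = floor((33 + 33)/19) = 3.
  m_6 = 19*3 - 33 = 24, d_6 = (1127 - 24^2)/19 = 551/19 = 29, a_6 = floor((33 + 24)/29) = 1.
  m_7 = 29*1 - 24 = 5, d_7 = (1127 - 5^2)/29 = 1102/29 = 38, a_7 = floor((33 + 5)/38) = 1.
  m_8 = 38*1 - 5 = 33, d_8 = (1127 - 33^2)/38 = 38/38 = 1, a_8 = floor((33 + 33)/1) = 66.
  m_9 = 1*66 - 33 = 33, d_9 = (1127 - 33^2)/1 = 38/1 = 38: (m_9, d_9) = (m_1, d_1) = (33, 38), so from here the quotients repeat a_1, ..., a_8; the period length is 8.
Hence the expansion of sqrt(1127) is a_0 = 33 followed by the repeating block 1, 1, 3, 33, 3, 1, 1, 66 (period 8).

[33; overline(1, 1, 3, 33, 3, 1, 1, 66)]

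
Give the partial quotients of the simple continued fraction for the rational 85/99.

Run the Euclidean algorithm on 85 and 99; the successive quotients are the partial quotients a_0, a_1, ... (each step inverts the fractional part left over by the previous one):
  85 = 0*99 + 85, so a_0 = 0.
  99 = 1*85 + 14, so a_1 = 1.
  85 = 6*14 + 1, so a_2 = 6.
  14 = 14*1 + 0, so a_3 = 14.
The remainder reaches 0 after 4 divisions, so the expansion has 4 partial quotients, read off in order.

[0; 1, 6, 14]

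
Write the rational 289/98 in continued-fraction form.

Run the Euclidean algorithm on 289 and 98; the successive quotients are the partial quotients a_0, a_1, ... (each step inverts the fractional part left over by the previous one):
  289 = 2*98 + 93, so a_0 = 2.
  98 = 1*93 + 5, so a_1 = 1.
  93 = 18*5 + 3, so a_2 = 18.
  5 = 1*3 + 2, so a_3 = 1.
  3 = 1*2 + 1, so a_4 = 1.
  2 = 2*1 + 0, so a_5 = 2.
The remainder reaches 0 after 6 divisions, so the expansion has 6 partial quotients, read off in order.

[2; 1, 18, 1, 1, 2]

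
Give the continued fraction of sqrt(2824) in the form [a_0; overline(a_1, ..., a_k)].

[53; overline(7, 13, 7, 106)]

Write x_i = (sqrt(2824) + m_i)/d_i with (m_0, d_0) = (0, 1). a_0 = floor(sqrt(2824)) = 53, since 53^2 = 2809 <= 2824 < 2916 = 54^2.
Iterate m_{i+1} = d_i*a_i - m_i, d_{i+1} = (2824 - m_{i+1}^2)/d_i, a_{i+1} = floor((a_0 + m_{i+1})/d_{i+1}):
  m_1 = 1*53 - 0 = 53, d_1 = (2824 - 53^2)/1 = 15/1 = 15, a_1 = floor((53 + 53)/15) = 7.
  m_2 = 15*7 - 53 = 52, d_2 = (2824 - 52^2)/15 = 120/15 = 8, a_2 = floor((53 + 52)/8) = 13.
  m_3 = 8*13 - 52 = 52, d_3 = (2824 - 52^2)/8 = 120/8 = 15, a_3 = floor((53 + 52)/15) = 7.
  m_4 = 15*7 - 52 = 53, d_4 = (2824 - 53^2)/15 = 15/15 = 1, a_4 = floor((53 + 53)/1) = 106.
  m_5 = 1*106 - 53 = 53, d_5 = (2824 - 53^2)/1 = 15/1 = 15: (m_5, d_5) = (m_1, d_1) = (53, 15), so from here the quotients repeat a_1, ..., a_4; the period length is 4.
Hence the expansion of sqrt(2824) is a_0 = 53 followed by the repeating block 7, 13, 7, 106 (period 4).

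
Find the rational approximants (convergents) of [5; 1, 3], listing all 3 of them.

5/1, 6/1, 23/4

Using the convergent recurrence p_i = a_i*p_{i-1} + p_{i-2}, q_i = a_i*q_{i-1} + q_{i-2} with p_{-2}=0, p_{-1}=1, q_{-2}=1, q_{-1}=0:
  i=0: a_0=5, p_0 = 5*1 + 0 = 5, q_0 = 5*0 + 1 = 1.
  i=1: a_1=1, p_1 = 1*5 + 1 = 6, q_1 = 1*1 + 0 = 1.
  i=2: a_2=3, p_2 = 3*6 + 5 = 23, q_2 = 3*1 + 1 = 4.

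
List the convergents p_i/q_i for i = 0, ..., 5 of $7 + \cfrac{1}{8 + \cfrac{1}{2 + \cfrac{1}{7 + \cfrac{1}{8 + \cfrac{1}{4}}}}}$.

7/1, 57/8, 121/17, 904/127, 7353/1033, 30316/4259

Using the convergent recurrence p_i = a_i*p_{i-1} + p_{i-2}, q_i = a_i*q_{i-1} + q_{i-2} with p_{-2}=0, p_{-1}=1, q_{-2}=1, q_{-1}=0:
  i=0: a_0=7, p_0 = 7*1 + 0 = 7, q_0 = 7*0 + 1 = 1.
  i=1: a_1=8, p_1 = 8*7 + 1 = 57, q_1 = 8*1 + 0 = 8.
  i=2: a_2=2, p_2 = 2*57 + 7 = 121, q_2 = 2*8 + 1 = 17.
  i=3: a_3=7, p_3 = 7*121 + 57 = 904, q_3 = 7*17 + 8 = 127.
  i=4: a_4=8, p_4 = 8*904 + 121 = 7353, q_4 = 8*127 + 17 = 1033.
  i=5: a_5=4, p_5 = 4*7353 + 904 = 30316, q_5 = 4*1033 + 127 = 4259.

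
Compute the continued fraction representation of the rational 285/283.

[1; 141, 2]

Run the Euclidean algorithm on 285 and 283; the successive quotients are the partial quotients a_0, a_1, ... (each step inverts the fractional part left over by the previous one):
  285 = 1*283 + 2, so a_0 = 1.
  283 = 141*2 + 1, so a_1 = 141.
  2 = 2*1 + 0, so a_2 = 2.
The remainder reaches 0 after 3 divisions, so the expansion has 3 partial quotients, read off in order.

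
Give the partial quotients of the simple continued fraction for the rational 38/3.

[12; 1, 2]

Run the Euclidean algorithm on 38 and 3; the successive quotients are the partial quotients a_0, a_1, ... (each step inverts the fractional part left over by the previous one):
  38 = 12*3 + 2, so a_0 = 12.
  3 = 1*2 + 1, so a_1 = 1.
  2 = 2*1 + 0, so a_2 = 2.
The remainder reaches 0 after 3 divisions, so the expansion has 3 partial quotients, read off in order.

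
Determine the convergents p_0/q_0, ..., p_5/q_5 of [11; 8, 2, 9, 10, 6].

11/1, 89/8, 189/17, 1790/161, 18089/1627, 110324/9923

Using the convergent recurrence p_i = a_i*p_{i-1} + p_{i-2}, q_i = a_i*q_{i-1} + q_{i-2} with p_{-2}=0, p_{-1}=1, q_{-2}=1, q_{-1}=0:
  i=0: a_0=11, p_0 = 11*1 + 0 = 11, q_0 = 11*0 + 1 = 1.
  i=1: a_1=8, p_1 = 8*11 + 1 = 89, q_1 = 8*1 + 0 = 8.
  i=2: a_2=2, p_2 = 2*89 + 11 = 189, q_2 = 2*8 + 1 = 17.
  i=3: a_3=9, p_3 = 9*189 + 89 = 1790, q_3 = 9*17 + 8 = 161.
  i=4: a_4=10, p_4 = 10*1790 + 189 = 18089, q_4 = 10*161 + 17 = 1627.
  i=5: a_5=6, p_5 = 6*18089 + 1790 = 110324, q_5 = 6*1627 + 161 = 9923.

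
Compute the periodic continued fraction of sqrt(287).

Write x_i = (sqrt(287) + m_i)/d_i with (m_0, d_0) = (0, 1). a_0 = floor(sqrt(287)) = 16, since 16^2 = 256 <= 287 < 289 = 17^2.
Iterate m_{i+1} = d_i*a_i - m_i, d_{i+1} = (287 - m_{i+1}^2)/d_i, a_{i+1} = floor((a_0 + m_{i+1})/d_{i+1}):
  m_1 = 1*16 - 0 = 16, d_1 = (287 - 16^2)/1 = 31/1 = 31, a_1 = floor((16 + 16)/31) = 1.
  m_2 = 31*1 - 16 = 15, d_2 = (287 - 15^2)/31 = 62/31 = 2, a_2 = floor((16 + 15)/2) = 15.
  m_3 = 2*15 - 15 = 15, d_3 = (287 - 15^2)/2 = 62/2 = 31, a_3 = floor((16 + 15)/31) = 1.
  m_4 = 31*1 - 15 = 16, d_4 = (287 - 16^2)/31 = 31/31 = 1, a_4 = floor((16 + 16)/1) = 32.
  m_5 = 1*32 - 16 = 16, d_5 = (287 - 16^2)/1 = 31/1 = 31: (m_5, d_5) = (m_1, d_1) = (16, 31), so from here the quotients repeat a_1, ..., a_4; the period length is 4.
Hence the expansion of sqrt(287) is a_0 = 16 followed by the repeating block 1, 15, 1, 32 (period 4).

[16; (1, 15, 1, 32)]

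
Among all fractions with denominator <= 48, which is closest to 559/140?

4/1

Expand x = 559/140 as a continued fraction with the Euclidean algorithm:
  559 = 3*140 + 139, so a_0 = 3.
  140 = 1*139 + 1, so a_1 = 1.
  139 = 139*1 + 0, so a_2 = 139.
so x = [3; 1, 139].
Convergents (p_i = a_i*p_{i-1} + p_{i-2}, q_i = a_i*q_{i-1} + q_{i-2} with p_{-2}=0, p_{-1}=1, q_{-2}=1, q_{-1}=0), until the denominator exceeds 48:
  i=0: a_0=3, p_0 = 3*1 + 0 = 3, q_0 = 3*0 + 1 = 1.
  i=1: a_1=1, p_1 = 1*3 + 1 = 4, q_1 = 1*1 + 0 = 1.
  i=2: a_2=139, p_2 = 139*4 + 3 = 559, q_2 = 139*1 + 1 = 140.
q_2 = 140 > 48, so the last convergent with denominator <= 48 is p_1/q_1 = 4/1.
The closest fraction with denominator <= 48 is either p_1/q_1 or the intermediate fraction (k*p_1 + p_0)/(k*q_1 + q_0) with the largest k >= 1 whose denominator stays <= 48; these approach x as k grows, and every other convergent or intermediate fraction in range is farther away.
Largest k: floor((48 - q_0)/q_1) = floor((48 - 1)/1) = 47.
That gives (47*4 + 3)/(47*1 + 1) = 191/48.
Compare the errors: |x - 4/1| = |559*1 - 4*140|/(140*1) = 1/140, and |x - 191/48| = |559*48 - 191*140|/(140*48) = 92/6720.
Cross-multiplying, 1*6720 = 6720 < 12880 = 92*140, so 1/140 is smaller: the convergent 4/1 is closer to x than 191/48.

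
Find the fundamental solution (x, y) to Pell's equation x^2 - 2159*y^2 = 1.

First expand sqrt(2159) as a continued fraction. With x_i = (sqrt(2159) + m_i)/d_i and (m_0, d_0) = (0, 1): a_0 = floor(sqrt(2159)) = 46, since 46^2 = 2116 <= 2159 < 2209 = 47^2.
Iterate m_{i+1} = d_i*a_i - m_i, d_{i+1} = (2159 - m_{i+1}^2)/d_i, a_{i+1} = floor((a_0 + m_{i+1})/d_{i+1}):
  m_1 = 1*46 - 0 = 46, d_1 = (2159 - 46^2)/1 = 43/1 = 43, a_1 = floor((46 + 46)/43) = 2.
  m_2 = 43*2 - 46 = 40, d_2 = (2159 - 40^2)/43 = 559/43 = 13, a_2 = floor((46 + 40)/13) = 6.
  m_3 = 13*6 - 40 = 38, d_3 = (2159 - 38^2)/13 = 715/13 = 55, a_3 = floor((46 + 38)/55) = 1.
  m_4 = 55*1 - 38 = 17, d_4 = (2159 - 17^2)/55 = 1870/55 = 34, a_4 = floor((46 + 17)/34) = 1.
  m_5 = 34*1 - 17 = 17, d_5 = (2159 - 17^2)/34 = 1870/34 = 55, a_5 = floor((46 + 17)/55) = 1.
  m_6 = 55*1 - 17 = 38, d_6 = (2159 - 38^2)/55 = 715/55 = 13, a_6 = floor((46 + 38)/13) = 6.
  m_7 = 13*6 - 38 = 40, d_7 = (2159 - 40^2)/13 = 559/13 = 43, a_7 = floor((46 + 40)/43) = 2.
  m_8 = 43*2 - 40 = 46, d_8 = (2159 - 46^2)/43 = 43/43 = 1, a_8 = floor((46 + 46)/1) = 92.
  m_9 = 1*92 - 46 = 46, d_9 = (2159 - 46^2)/1 = 43/1 = 43: (m_9, d_9) = (m_1, d_1) = (46, 43), so from here the quotients repeat a_1, ..., a_8; the period length is 8.
So sqrt(2159) = [46; (2, 6, 1, 1, 1, 6, 2, 92)] with period length k = 8.
k is even, so the fundamental solution of x^2 - 2159y^2 = 1 is (p_{k-1}, q_{k-1}) = (p_7, q_7); compute convergents through index 7.
Convergents (p_i = a_i*p_{i-1} + p_{i-2}, q_i = a_i*q_{i-1} + q_{i-2} with p_{-2}=0, p_{-1}=1, q_{-2}=1, q_{-1}=0):
  i=0: a_0=46, p_0 = 46*1 + 0 = 46, q_0 = 46*0 + 1 = 1.
  i=1: a_1=2, p_1 = 2*46 + 1 = 93, q_1 = 2*1 + 0 = 2.
  i=2: a_2=6, p_2 = 6*93 + 46 = 604, q_2 = 6*2 + 1 = 13.
  i=3: a_3=1, p_3 = 1*604 + 93 = 697, q_3 = 1*13 + 2 = 15.
  i=4: a_4=1, p_4 = 1*697 + 604 = 1301, q_4 = 1*15 + 13 = 28.
  i=5: a_5=1, p_5 = 1*1301 + 697 = 1998, q_5 = 1*28 + 15 = 43.
  i=6: a_6=6, p_6 = 6*1998 + 1301 = 13289, q_6 = 6*43 + 28 = 286.
  i=7: a_7=2, p_7 = 2*13289 + 1998 = 28576, q_7 = 2*286 + 43 = 615.
Check: 28576^2 - 2159*615^2 = 816587776 - 816587775 = 1, so (x, y) = (28576, 615) solves the equation, and by the theorem it is the least positive solution.

(x, y) = (28576, 615)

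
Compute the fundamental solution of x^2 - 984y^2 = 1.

First expand sqrt(984) as a continued fraction. With x_i = (sqrt(984) + m_i)/d_i and (m_0, d_0) = (0, 1): a_0 = floor(sqrt(984)) = 31, since 31^2 = 961 <= 984 < 1024 = 32^2.
Iterate m_{i+1} = d_i*a_i - m_i, d_{i+1} = (984 - m_{i+1}^2)/d_i, a_{i+1} = floor((a_0 + m_{i+1})/d_{i+1}):
  m_1 = 1*31 - 0 = 31, d_1 = (984 - 31^2)/1 = 23/1 = 23, a_1 = floor((31 + 31)/23) = 2.
  m_2 = 23*2 - 31 = 15, d_2 = (984 - 15^2)/23 = 759/23 = 33, a_2 = floor((31 + 15)/33) = 1.
  m_3 = 33*1 - 15 = 18, d_3 = (984 - 18^2)/33 = 660/33 = 20, a_3 = floor((31 + 18)/20) = 2.
  m_4 = 20*2 - 18 = 22, d_4 = (984 - 22^2)/20 = 500/20 = 25, a_4 = floor((31 + 22)/25) = 2.
  m_5 = 25*2 - 22 = 28, d_5 = (984 - 28^2)/25 = 200/25 = 8, a_5 = floor((31 + 28)/8) = 7.
  m_6 = 8*7 - 28 = 28, d_6 = (984 - 28^2)/8 = 200/8 = 25, a_6 = floor((31 + 28)/25) = 2.
  m_7 = 25*2 - 28 = 22, d_7 = (984 - 22^2)/25 = 500/25 = 20, a_7 = floor((31 + 22)/20) = 2.
  m_8 = 20*2 - 22 = 18, d_8 = (984 - 18^2)/20 = 660/20 = 33, a_8 = floor((31 + 18)/33) = 1.
  m_9 = 33*1 - 18 = 15, d_9 = (984 - 15^2)/33 = 759/33 = 23, a_9 = floor((31 + 15)/23) = 2.
  m_10 = 23*2 - 15 = 31, d_10 = (984 - 31^2)/23 = 23/23 = 1, a_10 = floor((31 + 31)/1) = 62.
  m_11 = 1*62 - 31 = 31, d_11 = (984 - 31^2)/1 = 23/1 = 23: (m_11, d_11) = (m_1, d_1) = (31, 23), so from here the quotients repeat a_1, ..., a_10; the period length is 10.
So sqrt(984) = [31; (2, 1, 2, 2, 7, 2, 2, 1, 2, 62)] with period length k = 10.
k is even, so the fundamental solution of x^2 - 984y^2 = 1 is (p_{k-1}, q_{k-1}) = (p_9, q_9); compute convergents through index 9.
Convergents (p_i = a_i*p_{i-1} + p_{i-2}, q_i = a_i*q_{i-1} + q_{i-2} with p_{-2}=0, p_{-1}=1, q_{-2}=1, q_{-1}=0):
  i=0: a_0=31, p_0 = 31*1 + 0 = 31, q_0 = 31*0 + 1 = 1.
  i=1: a_1=2, p_1 = 2*31 + 1 = 63, q_1 = 2*1 + 0 = 2.
  i=2: a_2=1, p_2 = 1*63 + 31 = 94, q_2 = 1*2 + 1 = 3.
  i=3: a_3=2, p_3 = 2*94 + 63 = 251, q_3 = 2*3 + 2 = 8.
  i=4: a_4=2, p_4 = 2*251 + 94 = 596, q_4 = 2*8 + 3 = 19.
  i=5: a_5=7, p_5 = 7*596 + 251 = 4423, q_5 = 7*19 + 8 = 141.
  i=6: a_6=2, p_6 = 2*4423 + 596 = 9442, q_6 = 2*141 + 19 = 301.
  i=7: a_7=2, p_7 = 2*9442 + 4423 = 23307, q_7 = 2*301 + 141 = 743.
  i=8: a_8=1, p_8 = 1*23307 + 9442 = 32749, q_8 = 1*743 + 301 = 1044.
  i=9: a_9=2, p_9 = 2*32749 + 23307 = 88805, q_9 = 2*1044 + 743 = 2831.
Check: 88805^2 - 984*2831^2 = 7886328025 - 7886328024 = 1, so (x, y) = (88805, 2831) solves the equation, and by the theorem it is the least positive solution.

(x, y) = (88805, 2831)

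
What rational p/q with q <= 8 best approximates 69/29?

19/8

Expand x = 69/29 as a continued fraction with the Euclidean algorithm:
  69 = 2*29 + 11, so a_0 = 2.
  29 = 2*11 + 7, so a_1 = 2.
  11 = 1*7 + 4, so a_2 = 1.
  7 = 1*4 + 3, so a_3 = 1.
  4 = 1*3 + 1, so a_4 = 1.
  3 = 3*1 + 0, so a_5 = 3.
so x = [2; 2, 1, 1, 1, 3].
Convergents (p_i = a_i*p_{i-1} + p_{i-2}, q_i = a_i*q_{i-1} + q_{i-2} with p_{-2}=0, p_{-1}=1, q_{-2}=1, q_{-1}=0), until the denominator exceeds 8:
  i=0: a_0=2, p_0 = 2*1 + 0 = 2, q_0 = 2*0 + 1 = 1.
  i=1: a_1=2, p_1 = 2*2 + 1 = 5, q_1 = 2*1 + 0 = 2.
  i=2: a_2=1, p_2 = 1*5 + 2 = 7, q_2 = 1*2 + 1 = 3.
  i=3: a_3=1, p_3 = 1*7 + 5 = 12, q_3 = 1*3 + 2 = 5.
  i=4: a_4=1, p_4 = 1*12 + 7 = 19, q_4 = 1*5 + 3 = 8.
  i=5: a_5=3, p_5 = 3*19 + 12 = 69, q_5 = 3*8 + 5 = 29.
q_5 = 29 > 8, so the last convergent with denominator <= 8 is p_4/q_4 = 19/8.
The closest fraction with denominator <= 8 is either p_4/q_4 or the intermediate fraction (k*p_4 + p_3)/(k*q_4 + q_3) with the largest k >= 1 whose denominator stays <= 8; these approach x as k grows, and every other convergent or intermediate fraction in range is farther away.
Largest k: floor((8 - q_3)/q_4) = floor((8 - 5)/8) = 0.
Since k = 0, no intermediate fraction beyond p_4/q_4 has denominator <= 8, so the convergent 19/8 is the closest (its error is |69*8 - 19*29|/(29*8) = 1/232).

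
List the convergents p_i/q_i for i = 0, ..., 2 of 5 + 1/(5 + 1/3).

Using the convergent recurrence p_i = a_i*p_{i-1} + p_{i-2}, q_i = a_i*q_{i-1} + q_{i-2} with p_{-2}=0, p_{-1}=1, q_{-2}=1, q_{-1}=0:
  i=0: a_0=5, p_0 = 5*1 + 0 = 5, q_0 = 5*0 + 1 = 1.
  i=1: a_1=5, p_1 = 5*5 + 1 = 26, q_1 = 5*1 + 0 = 5.
  i=2: a_2=3, p_2 = 3*26 + 5 = 83, q_2 = 3*5 + 1 = 16.

5/1, 26/5, 83/16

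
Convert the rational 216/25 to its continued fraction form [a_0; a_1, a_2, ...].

[8; 1, 1, 1, 3, 2]

Run the Euclidean algorithm on 216 and 25; the successive quotients are the partial quotients a_0, a_1, ... (each step inverts the fractional part left over by the previous one):
  216 = 8*25 + 16, so a_0 = 8.
  25 = 1*16 + 9, so a_1 = 1.
  16 = 1*9 + 7, so a_2 = 1.
  9 = 1*7 + 2, so a_3 = 1.
  7 = 3*2 + 1, so a_4 = 3.
  2 = 2*1 + 0, so a_5 = 2.
The remainder reaches 0 after 6 divisions, so the expansion has 6 partial quotients, read off in order.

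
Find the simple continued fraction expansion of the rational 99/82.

[1; 4, 1, 4, 1, 2]

Run the Euclidean algorithm on 99 and 82; the successive quotients are the partial quotients a_0, a_1, ... (each step inverts the fractional part left over by the previous one):
  99 = 1*82 + 17, so a_0 = 1.
  82 = 4*17 + 14, so a_1 = 4.
  17 = 1*14 + 3, so a_2 = 1.
  14 = 4*3 + 2, so a_3 = 4.
  3 = 1*2 + 1, so a_4 = 1.
  2 = 2*1 + 0, so a_5 = 2.
The remainder reaches 0 after 6 divisions, so the expansion has 6 partial quotients, read off in order.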